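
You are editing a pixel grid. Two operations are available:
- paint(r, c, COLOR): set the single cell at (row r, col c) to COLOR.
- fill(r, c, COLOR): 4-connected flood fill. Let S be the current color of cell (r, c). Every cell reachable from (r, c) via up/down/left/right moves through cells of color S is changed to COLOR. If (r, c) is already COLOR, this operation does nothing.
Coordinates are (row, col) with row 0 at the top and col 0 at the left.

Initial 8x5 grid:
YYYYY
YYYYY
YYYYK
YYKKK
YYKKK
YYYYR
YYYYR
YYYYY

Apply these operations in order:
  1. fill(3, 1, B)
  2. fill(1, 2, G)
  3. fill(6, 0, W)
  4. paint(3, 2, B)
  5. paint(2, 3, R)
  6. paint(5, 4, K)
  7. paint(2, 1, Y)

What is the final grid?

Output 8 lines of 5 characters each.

After op 1 fill(3,1,B) [31 cells changed]:
BBBBB
BBBBB
BBBBK
BBKKK
BBKKK
BBBBR
BBBBR
BBBBB
After op 2 fill(1,2,G) [31 cells changed]:
GGGGG
GGGGG
GGGGK
GGKKK
GGKKK
GGGGR
GGGGR
GGGGG
After op 3 fill(6,0,W) [31 cells changed]:
WWWWW
WWWWW
WWWWK
WWKKK
WWKKK
WWWWR
WWWWR
WWWWW
After op 4 paint(3,2,B):
WWWWW
WWWWW
WWWWK
WWBKK
WWKKK
WWWWR
WWWWR
WWWWW
After op 5 paint(2,3,R):
WWWWW
WWWWW
WWWRK
WWBKK
WWKKK
WWWWR
WWWWR
WWWWW
After op 6 paint(5,4,K):
WWWWW
WWWWW
WWWRK
WWBKK
WWKKK
WWWWK
WWWWR
WWWWW
After op 7 paint(2,1,Y):
WWWWW
WWWWW
WYWRK
WWBKK
WWKKK
WWWWK
WWWWR
WWWWW

Answer: WWWWW
WWWWW
WYWRK
WWBKK
WWKKK
WWWWK
WWWWR
WWWWW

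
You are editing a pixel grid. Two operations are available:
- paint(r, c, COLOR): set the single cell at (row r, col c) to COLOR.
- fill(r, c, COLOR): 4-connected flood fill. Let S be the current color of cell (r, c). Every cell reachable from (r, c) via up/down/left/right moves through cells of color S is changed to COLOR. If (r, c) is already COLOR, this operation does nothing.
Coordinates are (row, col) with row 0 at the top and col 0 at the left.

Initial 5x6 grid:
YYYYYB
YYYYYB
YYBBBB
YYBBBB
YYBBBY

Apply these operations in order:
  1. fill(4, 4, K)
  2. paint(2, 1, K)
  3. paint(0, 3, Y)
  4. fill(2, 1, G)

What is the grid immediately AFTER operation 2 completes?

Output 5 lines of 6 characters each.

After op 1 fill(4,4,K) [13 cells changed]:
YYYYYK
YYYYYK
YYKKKK
YYKKKK
YYKKKY
After op 2 paint(2,1,K):
YYYYYK
YYYYYK
YKKKKK
YYKKKK
YYKKKY

Answer: YYYYYK
YYYYYK
YKKKKK
YYKKKK
YYKKKY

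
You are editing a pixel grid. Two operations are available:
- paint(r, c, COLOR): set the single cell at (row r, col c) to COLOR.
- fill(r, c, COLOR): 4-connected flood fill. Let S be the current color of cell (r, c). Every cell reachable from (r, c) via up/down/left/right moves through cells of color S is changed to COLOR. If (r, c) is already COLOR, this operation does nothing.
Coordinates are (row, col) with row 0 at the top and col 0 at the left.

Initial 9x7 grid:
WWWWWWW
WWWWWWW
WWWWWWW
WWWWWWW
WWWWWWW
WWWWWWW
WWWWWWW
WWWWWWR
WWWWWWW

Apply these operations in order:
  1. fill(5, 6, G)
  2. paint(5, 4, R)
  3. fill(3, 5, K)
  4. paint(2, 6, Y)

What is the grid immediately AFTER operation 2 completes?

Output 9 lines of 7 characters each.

After op 1 fill(5,6,G) [62 cells changed]:
GGGGGGG
GGGGGGG
GGGGGGG
GGGGGGG
GGGGGGG
GGGGGGG
GGGGGGG
GGGGGGR
GGGGGGG
After op 2 paint(5,4,R):
GGGGGGG
GGGGGGG
GGGGGGG
GGGGGGG
GGGGGGG
GGGGRGG
GGGGGGG
GGGGGGR
GGGGGGG

Answer: GGGGGGG
GGGGGGG
GGGGGGG
GGGGGGG
GGGGGGG
GGGGRGG
GGGGGGG
GGGGGGR
GGGGGGG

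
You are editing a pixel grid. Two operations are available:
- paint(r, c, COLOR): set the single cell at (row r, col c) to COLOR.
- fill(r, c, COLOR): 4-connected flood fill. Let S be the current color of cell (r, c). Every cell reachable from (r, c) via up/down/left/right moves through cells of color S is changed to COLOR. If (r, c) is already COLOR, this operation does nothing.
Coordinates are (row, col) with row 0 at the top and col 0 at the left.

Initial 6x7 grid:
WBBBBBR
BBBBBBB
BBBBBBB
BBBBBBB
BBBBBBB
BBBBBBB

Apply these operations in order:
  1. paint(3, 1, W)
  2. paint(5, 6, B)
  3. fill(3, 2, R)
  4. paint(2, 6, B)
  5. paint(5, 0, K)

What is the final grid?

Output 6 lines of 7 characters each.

After op 1 paint(3,1,W):
WBBBBBR
BBBBBBB
BBBBBBB
BWBBBBB
BBBBBBB
BBBBBBB
After op 2 paint(5,6,B):
WBBBBBR
BBBBBBB
BBBBBBB
BWBBBBB
BBBBBBB
BBBBBBB
After op 3 fill(3,2,R) [39 cells changed]:
WRRRRRR
RRRRRRR
RRRRRRR
RWRRRRR
RRRRRRR
RRRRRRR
After op 4 paint(2,6,B):
WRRRRRR
RRRRRRR
RRRRRRB
RWRRRRR
RRRRRRR
RRRRRRR
After op 5 paint(5,0,K):
WRRRRRR
RRRRRRR
RRRRRRB
RWRRRRR
RRRRRRR
KRRRRRR

Answer: WRRRRRR
RRRRRRR
RRRRRRB
RWRRRRR
RRRRRRR
KRRRRRR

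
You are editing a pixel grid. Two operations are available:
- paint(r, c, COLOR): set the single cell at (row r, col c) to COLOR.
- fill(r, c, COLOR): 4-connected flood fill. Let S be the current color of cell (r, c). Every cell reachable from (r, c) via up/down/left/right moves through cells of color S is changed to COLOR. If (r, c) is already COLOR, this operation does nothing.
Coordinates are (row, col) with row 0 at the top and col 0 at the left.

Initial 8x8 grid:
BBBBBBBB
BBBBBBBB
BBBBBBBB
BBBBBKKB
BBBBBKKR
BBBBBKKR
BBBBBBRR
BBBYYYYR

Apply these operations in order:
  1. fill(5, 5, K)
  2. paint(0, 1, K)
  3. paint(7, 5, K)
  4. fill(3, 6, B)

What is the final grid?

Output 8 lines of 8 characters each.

After op 1 fill(5,5,K) [0 cells changed]:
BBBBBBBB
BBBBBBBB
BBBBBBBB
BBBBBKKB
BBBBBKKR
BBBBBKKR
BBBBBBRR
BBBYYYYR
After op 2 paint(0,1,K):
BKBBBBBB
BBBBBBBB
BBBBBBBB
BBBBBKKB
BBBBBKKR
BBBBBKKR
BBBBBBRR
BBBYYYYR
After op 3 paint(7,5,K):
BKBBBBBB
BBBBBBBB
BBBBBBBB
BBBBBKKB
BBBBBKKR
BBBBBKKR
BBBBBBRR
BBBYYKYR
After op 4 fill(3,6,B) [6 cells changed]:
BKBBBBBB
BBBBBBBB
BBBBBBBB
BBBBBBBB
BBBBBBBR
BBBBBBBR
BBBBBBRR
BBBYYKYR

Answer: BKBBBBBB
BBBBBBBB
BBBBBBBB
BBBBBBBB
BBBBBBBR
BBBBBBBR
BBBBBBRR
BBBYYKYR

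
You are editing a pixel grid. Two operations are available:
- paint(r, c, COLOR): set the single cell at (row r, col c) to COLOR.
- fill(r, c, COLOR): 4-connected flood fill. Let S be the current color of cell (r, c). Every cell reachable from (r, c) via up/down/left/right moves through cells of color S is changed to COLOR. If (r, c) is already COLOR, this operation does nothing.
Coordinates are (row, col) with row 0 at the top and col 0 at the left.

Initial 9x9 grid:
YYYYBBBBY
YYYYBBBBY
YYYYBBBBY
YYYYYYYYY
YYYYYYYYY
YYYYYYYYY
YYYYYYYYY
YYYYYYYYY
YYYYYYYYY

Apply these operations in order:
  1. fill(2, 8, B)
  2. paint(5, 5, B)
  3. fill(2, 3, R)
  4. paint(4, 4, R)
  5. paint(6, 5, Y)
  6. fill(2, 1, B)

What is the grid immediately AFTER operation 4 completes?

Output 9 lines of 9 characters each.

Answer: RRRRRRRRR
RRRRRRRRR
RRRRRRRRR
RRRRRRRRR
RRRRRRRRR
RRRRRRRRR
RRRRRRRRR
RRRRRRRRR
RRRRRRRRR

Derivation:
After op 1 fill(2,8,B) [69 cells changed]:
BBBBBBBBB
BBBBBBBBB
BBBBBBBBB
BBBBBBBBB
BBBBBBBBB
BBBBBBBBB
BBBBBBBBB
BBBBBBBBB
BBBBBBBBB
After op 2 paint(5,5,B):
BBBBBBBBB
BBBBBBBBB
BBBBBBBBB
BBBBBBBBB
BBBBBBBBB
BBBBBBBBB
BBBBBBBBB
BBBBBBBBB
BBBBBBBBB
After op 3 fill(2,3,R) [81 cells changed]:
RRRRRRRRR
RRRRRRRRR
RRRRRRRRR
RRRRRRRRR
RRRRRRRRR
RRRRRRRRR
RRRRRRRRR
RRRRRRRRR
RRRRRRRRR
After op 4 paint(4,4,R):
RRRRRRRRR
RRRRRRRRR
RRRRRRRRR
RRRRRRRRR
RRRRRRRRR
RRRRRRRRR
RRRRRRRRR
RRRRRRRRR
RRRRRRRRR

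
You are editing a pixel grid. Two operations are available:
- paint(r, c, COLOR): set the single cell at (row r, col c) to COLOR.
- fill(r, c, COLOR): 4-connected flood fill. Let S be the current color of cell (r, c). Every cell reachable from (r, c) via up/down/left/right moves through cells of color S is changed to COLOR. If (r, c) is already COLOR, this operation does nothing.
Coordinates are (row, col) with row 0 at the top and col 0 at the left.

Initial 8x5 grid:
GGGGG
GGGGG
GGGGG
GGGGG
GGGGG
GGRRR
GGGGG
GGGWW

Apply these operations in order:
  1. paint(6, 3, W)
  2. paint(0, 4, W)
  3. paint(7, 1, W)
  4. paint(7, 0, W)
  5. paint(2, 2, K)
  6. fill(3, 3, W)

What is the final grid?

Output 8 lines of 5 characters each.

Answer: WWWWW
WWWWW
WWKWW
WWWWW
WWWWW
WWRRR
WWWWG
WWWWW

Derivation:
After op 1 paint(6,3,W):
GGGGG
GGGGG
GGGGG
GGGGG
GGGGG
GGRRR
GGGWG
GGGWW
After op 2 paint(0,4,W):
GGGGW
GGGGG
GGGGG
GGGGG
GGGGG
GGRRR
GGGWG
GGGWW
After op 3 paint(7,1,W):
GGGGW
GGGGG
GGGGG
GGGGG
GGGGG
GGRRR
GGGWG
GWGWW
After op 4 paint(7,0,W):
GGGGW
GGGGG
GGGGG
GGGGG
GGGGG
GGRRR
GGGWG
WWGWW
After op 5 paint(2,2,K):
GGGGW
GGGGG
GGKGG
GGGGG
GGGGG
GGRRR
GGGWG
WWGWW
After op 6 fill(3,3,W) [29 cells changed]:
WWWWW
WWWWW
WWKWW
WWWWW
WWWWW
WWRRR
WWWWG
WWWWW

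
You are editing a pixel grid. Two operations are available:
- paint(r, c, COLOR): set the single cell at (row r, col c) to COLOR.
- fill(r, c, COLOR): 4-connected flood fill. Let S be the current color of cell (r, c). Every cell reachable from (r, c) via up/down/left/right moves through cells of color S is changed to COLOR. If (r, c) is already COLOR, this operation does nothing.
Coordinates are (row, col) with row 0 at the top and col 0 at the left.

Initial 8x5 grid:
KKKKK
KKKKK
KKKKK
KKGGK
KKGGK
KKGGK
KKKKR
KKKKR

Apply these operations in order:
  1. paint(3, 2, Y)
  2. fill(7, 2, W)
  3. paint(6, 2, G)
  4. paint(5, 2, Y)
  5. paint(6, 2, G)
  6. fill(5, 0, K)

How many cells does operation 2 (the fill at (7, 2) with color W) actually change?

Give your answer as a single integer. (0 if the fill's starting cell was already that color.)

Answer: 32

Derivation:
After op 1 paint(3,2,Y):
KKKKK
KKKKK
KKKKK
KKYGK
KKGGK
KKGGK
KKKKR
KKKKR
After op 2 fill(7,2,W) [32 cells changed]:
WWWWW
WWWWW
WWWWW
WWYGW
WWGGW
WWGGW
WWWWR
WWWWR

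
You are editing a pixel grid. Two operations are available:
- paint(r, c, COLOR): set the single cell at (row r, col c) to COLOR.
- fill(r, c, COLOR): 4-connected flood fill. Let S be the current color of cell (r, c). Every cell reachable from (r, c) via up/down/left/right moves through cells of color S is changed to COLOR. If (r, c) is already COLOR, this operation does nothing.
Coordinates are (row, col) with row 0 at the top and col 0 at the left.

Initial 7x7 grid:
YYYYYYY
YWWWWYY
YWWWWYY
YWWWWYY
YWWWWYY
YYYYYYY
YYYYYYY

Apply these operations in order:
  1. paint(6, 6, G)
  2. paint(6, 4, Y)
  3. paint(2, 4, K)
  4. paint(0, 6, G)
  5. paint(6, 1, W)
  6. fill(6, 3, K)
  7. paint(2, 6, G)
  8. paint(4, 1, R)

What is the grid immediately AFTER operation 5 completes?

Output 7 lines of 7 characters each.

Answer: YYYYYYG
YWWWWYY
YWWWKYY
YWWWWYY
YWWWWYY
YYYYYYY
YWYYYYG

Derivation:
After op 1 paint(6,6,G):
YYYYYYY
YWWWWYY
YWWWWYY
YWWWWYY
YWWWWYY
YYYYYYY
YYYYYYG
After op 2 paint(6,4,Y):
YYYYYYY
YWWWWYY
YWWWWYY
YWWWWYY
YWWWWYY
YYYYYYY
YYYYYYG
After op 3 paint(2,4,K):
YYYYYYY
YWWWWYY
YWWWKYY
YWWWWYY
YWWWWYY
YYYYYYY
YYYYYYG
After op 4 paint(0,6,G):
YYYYYYG
YWWWWYY
YWWWKYY
YWWWWYY
YWWWWYY
YYYYYYY
YYYYYYG
After op 5 paint(6,1,W):
YYYYYYG
YWWWWYY
YWWWKYY
YWWWWYY
YWWWWYY
YYYYYYY
YWYYYYG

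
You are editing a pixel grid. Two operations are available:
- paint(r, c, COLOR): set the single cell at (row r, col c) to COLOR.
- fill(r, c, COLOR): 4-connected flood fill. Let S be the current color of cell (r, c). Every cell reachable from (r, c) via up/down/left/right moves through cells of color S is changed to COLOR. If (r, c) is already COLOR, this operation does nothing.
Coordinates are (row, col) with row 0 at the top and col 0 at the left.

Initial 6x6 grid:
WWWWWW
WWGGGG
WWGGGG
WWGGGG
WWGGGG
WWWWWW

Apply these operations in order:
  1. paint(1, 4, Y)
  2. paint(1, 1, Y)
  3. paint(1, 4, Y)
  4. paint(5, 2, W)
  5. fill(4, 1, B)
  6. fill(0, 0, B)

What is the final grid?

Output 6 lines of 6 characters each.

After op 1 paint(1,4,Y):
WWWWWW
WWGGYG
WWGGGG
WWGGGG
WWGGGG
WWWWWW
After op 2 paint(1,1,Y):
WWWWWW
WYGGYG
WWGGGG
WWGGGG
WWGGGG
WWWWWW
After op 3 paint(1,4,Y):
WWWWWW
WYGGYG
WWGGGG
WWGGGG
WWGGGG
WWWWWW
After op 4 paint(5,2,W):
WWWWWW
WYGGYG
WWGGGG
WWGGGG
WWGGGG
WWWWWW
After op 5 fill(4,1,B) [19 cells changed]:
BBBBBB
BYGGYG
BBGGGG
BBGGGG
BBGGGG
BBBBBB
After op 6 fill(0,0,B) [0 cells changed]:
BBBBBB
BYGGYG
BBGGGG
BBGGGG
BBGGGG
BBBBBB

Answer: BBBBBB
BYGGYG
BBGGGG
BBGGGG
BBGGGG
BBBBBB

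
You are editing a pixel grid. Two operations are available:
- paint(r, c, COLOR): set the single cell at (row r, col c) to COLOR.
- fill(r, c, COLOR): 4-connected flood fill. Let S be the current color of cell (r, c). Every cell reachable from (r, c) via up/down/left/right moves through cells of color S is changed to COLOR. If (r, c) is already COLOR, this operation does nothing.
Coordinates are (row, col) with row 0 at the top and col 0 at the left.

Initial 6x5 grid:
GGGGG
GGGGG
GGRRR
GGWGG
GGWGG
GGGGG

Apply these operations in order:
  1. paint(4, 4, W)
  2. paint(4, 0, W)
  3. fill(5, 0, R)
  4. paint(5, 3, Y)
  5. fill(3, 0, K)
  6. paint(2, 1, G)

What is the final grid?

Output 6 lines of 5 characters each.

After op 1 paint(4,4,W):
GGGGG
GGGGG
GGRRR
GGWGG
GGWGW
GGGGG
After op 2 paint(4,0,W):
GGGGG
GGGGG
GGRRR
GGWGG
WGWGW
GGGGG
After op 3 fill(5,0,R) [23 cells changed]:
RRRRR
RRRRR
RRRRR
RRWRR
WRWRW
RRRRR
After op 4 paint(5,3,Y):
RRRRR
RRRRR
RRRRR
RRWRR
WRWRW
RRRYR
After op 5 fill(3,0,K) [24 cells changed]:
KKKKK
KKKKK
KKKKK
KKWKK
WKWKW
KKKYR
After op 6 paint(2,1,G):
KKKKK
KKKKK
KGKKK
KKWKK
WKWKW
KKKYR

Answer: KKKKK
KKKKK
KGKKK
KKWKK
WKWKW
KKKYR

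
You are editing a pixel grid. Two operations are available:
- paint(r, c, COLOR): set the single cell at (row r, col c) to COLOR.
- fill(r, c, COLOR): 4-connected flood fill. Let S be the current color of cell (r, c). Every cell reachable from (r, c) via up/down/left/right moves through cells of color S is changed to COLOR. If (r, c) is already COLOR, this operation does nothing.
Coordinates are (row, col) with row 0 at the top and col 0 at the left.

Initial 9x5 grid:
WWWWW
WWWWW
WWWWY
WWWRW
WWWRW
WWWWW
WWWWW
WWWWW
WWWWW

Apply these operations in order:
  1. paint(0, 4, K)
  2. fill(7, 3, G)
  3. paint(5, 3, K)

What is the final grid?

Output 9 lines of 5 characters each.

After op 1 paint(0,4,K):
WWWWK
WWWWW
WWWWY
WWWRW
WWWRW
WWWWW
WWWWW
WWWWW
WWWWW
After op 2 fill(7,3,G) [41 cells changed]:
GGGGK
GGGGG
GGGGY
GGGRG
GGGRG
GGGGG
GGGGG
GGGGG
GGGGG
After op 3 paint(5,3,K):
GGGGK
GGGGG
GGGGY
GGGRG
GGGRG
GGGKG
GGGGG
GGGGG
GGGGG

Answer: GGGGK
GGGGG
GGGGY
GGGRG
GGGRG
GGGKG
GGGGG
GGGGG
GGGGG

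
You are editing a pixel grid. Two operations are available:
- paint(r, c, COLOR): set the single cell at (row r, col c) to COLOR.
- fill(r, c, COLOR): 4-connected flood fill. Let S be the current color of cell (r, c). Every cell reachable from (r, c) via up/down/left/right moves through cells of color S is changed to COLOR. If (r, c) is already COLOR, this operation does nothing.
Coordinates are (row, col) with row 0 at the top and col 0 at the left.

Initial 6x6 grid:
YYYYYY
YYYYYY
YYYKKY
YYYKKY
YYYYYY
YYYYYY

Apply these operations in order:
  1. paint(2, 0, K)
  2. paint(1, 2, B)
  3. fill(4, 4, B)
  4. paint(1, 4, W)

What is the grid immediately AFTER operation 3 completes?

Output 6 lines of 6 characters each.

Answer: BBBBBB
BBBBBB
KBBKKB
BBBKKB
BBBBBB
BBBBBB

Derivation:
After op 1 paint(2,0,K):
YYYYYY
YYYYYY
KYYKKY
YYYKKY
YYYYYY
YYYYYY
After op 2 paint(1,2,B):
YYYYYY
YYBYYY
KYYKKY
YYYKKY
YYYYYY
YYYYYY
After op 3 fill(4,4,B) [30 cells changed]:
BBBBBB
BBBBBB
KBBKKB
BBBKKB
BBBBBB
BBBBBB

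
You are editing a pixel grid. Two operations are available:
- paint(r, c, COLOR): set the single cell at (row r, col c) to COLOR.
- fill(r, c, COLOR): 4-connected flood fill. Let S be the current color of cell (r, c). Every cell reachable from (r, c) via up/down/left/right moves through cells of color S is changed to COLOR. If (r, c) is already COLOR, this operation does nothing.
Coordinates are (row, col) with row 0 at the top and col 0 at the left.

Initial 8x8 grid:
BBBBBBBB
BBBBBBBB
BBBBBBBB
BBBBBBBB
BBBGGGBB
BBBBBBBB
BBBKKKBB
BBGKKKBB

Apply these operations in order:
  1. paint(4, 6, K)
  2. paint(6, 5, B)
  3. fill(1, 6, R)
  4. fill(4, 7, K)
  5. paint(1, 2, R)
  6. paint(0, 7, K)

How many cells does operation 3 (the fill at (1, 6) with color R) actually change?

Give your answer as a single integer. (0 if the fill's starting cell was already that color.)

After op 1 paint(4,6,K):
BBBBBBBB
BBBBBBBB
BBBBBBBB
BBBBBBBB
BBBGGGKB
BBBBBBBB
BBBKKKBB
BBGKKKBB
After op 2 paint(6,5,B):
BBBBBBBB
BBBBBBBB
BBBBBBBB
BBBBBBBB
BBBGGGKB
BBBBBBBB
BBBKKBBB
BBGKKKBB
After op 3 fill(1,6,R) [54 cells changed]:
RRRRRRRR
RRRRRRRR
RRRRRRRR
RRRRRRRR
RRRGGGKR
RRRRRRRR
RRRKKRRR
RRGKKKRR

Answer: 54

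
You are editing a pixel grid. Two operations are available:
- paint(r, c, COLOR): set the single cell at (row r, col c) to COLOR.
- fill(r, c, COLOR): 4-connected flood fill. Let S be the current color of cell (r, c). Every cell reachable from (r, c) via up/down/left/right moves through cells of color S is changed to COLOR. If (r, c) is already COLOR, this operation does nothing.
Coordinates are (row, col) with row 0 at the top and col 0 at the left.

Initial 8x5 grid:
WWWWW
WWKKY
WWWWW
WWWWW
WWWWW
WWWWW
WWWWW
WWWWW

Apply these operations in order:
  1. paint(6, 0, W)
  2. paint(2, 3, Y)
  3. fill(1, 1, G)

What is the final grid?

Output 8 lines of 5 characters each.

After op 1 paint(6,0,W):
WWWWW
WWKKY
WWWWW
WWWWW
WWWWW
WWWWW
WWWWW
WWWWW
After op 2 paint(2,3,Y):
WWWWW
WWKKY
WWWYW
WWWWW
WWWWW
WWWWW
WWWWW
WWWWW
After op 3 fill(1,1,G) [36 cells changed]:
GGGGG
GGKKY
GGGYG
GGGGG
GGGGG
GGGGG
GGGGG
GGGGG

Answer: GGGGG
GGKKY
GGGYG
GGGGG
GGGGG
GGGGG
GGGGG
GGGGG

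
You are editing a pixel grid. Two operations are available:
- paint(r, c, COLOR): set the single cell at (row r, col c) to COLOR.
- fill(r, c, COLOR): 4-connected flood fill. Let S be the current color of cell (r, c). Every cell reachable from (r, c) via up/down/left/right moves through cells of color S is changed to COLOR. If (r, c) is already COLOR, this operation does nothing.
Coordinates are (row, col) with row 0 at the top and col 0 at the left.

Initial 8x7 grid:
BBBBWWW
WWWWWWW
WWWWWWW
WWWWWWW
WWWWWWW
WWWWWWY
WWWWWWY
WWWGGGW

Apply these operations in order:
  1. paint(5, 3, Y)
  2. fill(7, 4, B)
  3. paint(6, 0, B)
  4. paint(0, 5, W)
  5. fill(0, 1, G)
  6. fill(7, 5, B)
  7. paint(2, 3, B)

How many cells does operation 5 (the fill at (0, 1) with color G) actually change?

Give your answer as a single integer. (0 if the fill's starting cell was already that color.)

Answer: 4

Derivation:
After op 1 paint(5,3,Y):
BBBBWWW
WWWWWWW
WWWWWWW
WWWWWWW
WWWWWWW
WWWYWWY
WWWWWWY
WWWGGGW
After op 2 fill(7,4,B) [3 cells changed]:
BBBBWWW
WWWWWWW
WWWWWWW
WWWWWWW
WWWWWWW
WWWYWWY
WWWWWWY
WWWBBBW
After op 3 paint(6,0,B):
BBBBWWW
WWWWWWW
WWWWWWW
WWWWWWW
WWWWWWW
WWWYWWY
BWWWWWY
WWWBBBW
After op 4 paint(0,5,W):
BBBBWWW
WWWWWWW
WWWWWWW
WWWWWWW
WWWWWWW
WWWYWWY
BWWWWWY
WWWBBBW
After op 5 fill(0,1,G) [4 cells changed]:
GGGGWWW
WWWWWWW
WWWWWWW
WWWWWWW
WWWWWWW
WWWYWWY
BWWWWWY
WWWBBBW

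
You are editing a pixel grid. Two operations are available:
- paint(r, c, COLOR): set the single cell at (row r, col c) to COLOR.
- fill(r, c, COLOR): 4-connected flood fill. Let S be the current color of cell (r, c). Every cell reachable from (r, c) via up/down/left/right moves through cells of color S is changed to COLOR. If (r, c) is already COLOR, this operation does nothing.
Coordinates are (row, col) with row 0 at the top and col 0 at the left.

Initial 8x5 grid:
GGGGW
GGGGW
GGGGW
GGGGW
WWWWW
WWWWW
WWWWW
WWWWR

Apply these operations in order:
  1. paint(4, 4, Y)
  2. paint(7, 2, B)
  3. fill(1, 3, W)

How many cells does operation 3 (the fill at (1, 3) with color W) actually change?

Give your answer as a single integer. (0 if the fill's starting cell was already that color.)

Answer: 16

Derivation:
After op 1 paint(4,4,Y):
GGGGW
GGGGW
GGGGW
GGGGW
WWWWY
WWWWW
WWWWW
WWWWR
After op 2 paint(7,2,B):
GGGGW
GGGGW
GGGGW
GGGGW
WWWWY
WWWWW
WWWWW
WWBWR
After op 3 fill(1,3,W) [16 cells changed]:
WWWWW
WWWWW
WWWWW
WWWWW
WWWWY
WWWWW
WWWWW
WWBWR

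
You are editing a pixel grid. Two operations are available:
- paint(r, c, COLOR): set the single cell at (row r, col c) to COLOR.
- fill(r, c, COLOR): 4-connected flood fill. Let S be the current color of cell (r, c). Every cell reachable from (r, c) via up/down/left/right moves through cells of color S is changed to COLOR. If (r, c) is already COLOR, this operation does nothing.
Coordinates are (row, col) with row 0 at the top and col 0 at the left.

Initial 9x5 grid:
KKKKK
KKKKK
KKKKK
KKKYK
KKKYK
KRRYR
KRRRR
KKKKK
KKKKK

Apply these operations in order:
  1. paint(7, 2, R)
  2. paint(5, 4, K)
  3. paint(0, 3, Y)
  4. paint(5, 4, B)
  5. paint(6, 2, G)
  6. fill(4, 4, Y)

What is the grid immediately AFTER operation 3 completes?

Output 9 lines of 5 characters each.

After op 1 paint(7,2,R):
KKKKK
KKKKK
KKKKK
KKKYK
KKKYK
KRRYR
KRRRR
KKRKK
KKKKK
After op 2 paint(5,4,K):
KKKKK
KKKKK
KKKKK
KKKYK
KKKYK
KRRYK
KRRRR
KKRKK
KKKKK
After op 3 paint(0,3,Y):
KKKYK
KKKKK
KKKKK
KKKYK
KKKYK
KRRYK
KRRRR
KKRKK
KKKKK

Answer: KKKYK
KKKKK
KKKKK
KKKYK
KKKYK
KRRYK
KRRRR
KKRKK
KKKKK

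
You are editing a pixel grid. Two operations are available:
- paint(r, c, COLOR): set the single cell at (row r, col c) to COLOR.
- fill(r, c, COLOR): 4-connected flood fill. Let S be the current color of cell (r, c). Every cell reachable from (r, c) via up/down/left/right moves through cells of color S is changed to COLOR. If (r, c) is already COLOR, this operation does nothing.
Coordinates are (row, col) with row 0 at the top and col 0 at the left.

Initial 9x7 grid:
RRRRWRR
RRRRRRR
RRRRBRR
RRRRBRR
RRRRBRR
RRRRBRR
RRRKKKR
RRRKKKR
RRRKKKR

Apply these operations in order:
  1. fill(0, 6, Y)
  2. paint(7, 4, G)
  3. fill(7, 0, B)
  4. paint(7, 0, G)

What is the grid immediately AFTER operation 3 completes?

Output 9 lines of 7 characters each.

After op 1 fill(0,6,Y) [49 cells changed]:
YYYYWYY
YYYYYYY
YYYYBYY
YYYYBYY
YYYYBYY
YYYYBYY
YYYKKKY
YYYKKKY
YYYKKKY
After op 2 paint(7,4,G):
YYYYWYY
YYYYYYY
YYYYBYY
YYYYBYY
YYYYBYY
YYYYBYY
YYYKKKY
YYYKGKY
YYYKKKY
After op 3 fill(7,0,B) [49 cells changed]:
BBBBWBB
BBBBBBB
BBBBBBB
BBBBBBB
BBBBBBB
BBBBBBB
BBBKKKB
BBBKGKB
BBBKKKB

Answer: BBBBWBB
BBBBBBB
BBBBBBB
BBBBBBB
BBBBBBB
BBBBBBB
BBBKKKB
BBBKGKB
BBBKKKB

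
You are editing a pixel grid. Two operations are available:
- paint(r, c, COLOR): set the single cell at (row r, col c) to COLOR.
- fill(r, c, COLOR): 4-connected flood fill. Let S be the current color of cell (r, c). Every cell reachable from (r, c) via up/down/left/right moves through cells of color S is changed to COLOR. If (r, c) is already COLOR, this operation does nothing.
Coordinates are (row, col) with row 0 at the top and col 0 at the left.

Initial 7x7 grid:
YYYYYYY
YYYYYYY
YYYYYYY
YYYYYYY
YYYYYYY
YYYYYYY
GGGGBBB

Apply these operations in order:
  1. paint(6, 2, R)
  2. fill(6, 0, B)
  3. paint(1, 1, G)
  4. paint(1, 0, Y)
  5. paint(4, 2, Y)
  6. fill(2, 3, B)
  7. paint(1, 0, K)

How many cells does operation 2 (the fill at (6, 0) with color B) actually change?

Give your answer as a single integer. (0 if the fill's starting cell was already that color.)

After op 1 paint(6,2,R):
YYYYYYY
YYYYYYY
YYYYYYY
YYYYYYY
YYYYYYY
YYYYYYY
GGRGBBB
After op 2 fill(6,0,B) [2 cells changed]:
YYYYYYY
YYYYYYY
YYYYYYY
YYYYYYY
YYYYYYY
YYYYYYY
BBRGBBB

Answer: 2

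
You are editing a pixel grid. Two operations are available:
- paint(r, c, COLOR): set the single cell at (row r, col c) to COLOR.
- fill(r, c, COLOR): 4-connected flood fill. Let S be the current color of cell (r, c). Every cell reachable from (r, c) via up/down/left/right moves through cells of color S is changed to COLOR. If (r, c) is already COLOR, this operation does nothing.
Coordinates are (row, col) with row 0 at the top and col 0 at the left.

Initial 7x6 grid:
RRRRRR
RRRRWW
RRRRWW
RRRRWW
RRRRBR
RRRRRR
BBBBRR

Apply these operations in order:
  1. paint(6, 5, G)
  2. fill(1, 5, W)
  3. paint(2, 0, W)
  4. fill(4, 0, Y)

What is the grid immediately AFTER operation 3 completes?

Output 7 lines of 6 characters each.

After op 1 paint(6,5,G):
RRRRRR
RRRRWW
RRRRWW
RRRRWW
RRRRBR
RRRRRR
BBBBRG
After op 2 fill(1,5,W) [0 cells changed]:
RRRRRR
RRRRWW
RRRRWW
RRRRWW
RRRRBR
RRRRRR
BBBBRG
After op 3 paint(2,0,W):
RRRRRR
RRRRWW
WRRRWW
RRRRWW
RRRRBR
RRRRRR
BBBBRG

Answer: RRRRRR
RRRRWW
WRRRWW
RRRRWW
RRRRBR
RRRRRR
BBBBRG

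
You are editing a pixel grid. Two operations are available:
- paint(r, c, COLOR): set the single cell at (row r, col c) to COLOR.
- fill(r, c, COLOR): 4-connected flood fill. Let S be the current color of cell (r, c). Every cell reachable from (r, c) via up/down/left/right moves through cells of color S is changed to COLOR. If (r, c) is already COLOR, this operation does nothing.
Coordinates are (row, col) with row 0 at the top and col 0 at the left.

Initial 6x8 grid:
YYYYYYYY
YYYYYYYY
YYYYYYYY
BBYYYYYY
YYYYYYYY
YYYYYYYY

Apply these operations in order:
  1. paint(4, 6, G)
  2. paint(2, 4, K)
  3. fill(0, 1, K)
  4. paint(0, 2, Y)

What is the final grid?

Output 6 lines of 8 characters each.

After op 1 paint(4,6,G):
YYYYYYYY
YYYYYYYY
YYYYYYYY
BBYYYYYY
YYYYYYGY
YYYYYYYY
After op 2 paint(2,4,K):
YYYYYYYY
YYYYYYYY
YYYYKYYY
BBYYYYYY
YYYYYYGY
YYYYYYYY
After op 3 fill(0,1,K) [44 cells changed]:
KKKKKKKK
KKKKKKKK
KKKKKKKK
BBKKKKKK
KKKKKKGK
KKKKKKKK
After op 4 paint(0,2,Y):
KKYKKKKK
KKKKKKKK
KKKKKKKK
BBKKKKKK
KKKKKKGK
KKKKKKKK

Answer: KKYKKKKK
KKKKKKKK
KKKKKKKK
BBKKKKKK
KKKKKKGK
KKKKKKKK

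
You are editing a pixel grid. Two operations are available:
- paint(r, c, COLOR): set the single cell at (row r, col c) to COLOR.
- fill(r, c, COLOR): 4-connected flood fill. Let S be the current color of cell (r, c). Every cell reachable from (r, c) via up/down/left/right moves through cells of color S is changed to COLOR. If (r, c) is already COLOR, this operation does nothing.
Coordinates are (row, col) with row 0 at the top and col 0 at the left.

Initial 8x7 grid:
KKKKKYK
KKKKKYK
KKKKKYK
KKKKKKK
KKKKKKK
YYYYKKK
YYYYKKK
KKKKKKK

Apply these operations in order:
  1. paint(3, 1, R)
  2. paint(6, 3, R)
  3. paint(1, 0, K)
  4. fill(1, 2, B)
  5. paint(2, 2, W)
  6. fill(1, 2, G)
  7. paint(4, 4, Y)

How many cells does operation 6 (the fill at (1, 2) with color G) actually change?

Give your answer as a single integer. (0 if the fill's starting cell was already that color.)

After op 1 paint(3,1,R):
KKKKKYK
KKKKKYK
KKKKKYK
KRKKKKK
KKKKKKK
YYYYKKK
YYYYKKK
KKKKKKK
After op 2 paint(6,3,R):
KKKKKYK
KKKKKYK
KKKKKYK
KRKKKKK
KKKKKKK
YYYYKKK
YYYRKKK
KKKKKKK
After op 3 paint(1,0,K):
KKKKKYK
KKKKKYK
KKKKKYK
KRKKKKK
KKKKKKK
YYYYKKK
YYYRKKK
KKKKKKK
After op 4 fill(1,2,B) [44 cells changed]:
BBBBBYB
BBBBBYB
BBBBBYB
BRBBBBB
BBBBBBB
YYYYBBB
YYYRBBB
BBBBBBB
After op 5 paint(2,2,W):
BBBBBYB
BBBBBYB
BBWBBYB
BRBBBBB
BBBBBBB
YYYYBBB
YYYRBBB
BBBBBBB
After op 6 fill(1,2,G) [43 cells changed]:
GGGGGYG
GGGGGYG
GGWGGYG
GRGGGGG
GGGGGGG
YYYYGGG
YYYRGGG
GGGGGGG

Answer: 43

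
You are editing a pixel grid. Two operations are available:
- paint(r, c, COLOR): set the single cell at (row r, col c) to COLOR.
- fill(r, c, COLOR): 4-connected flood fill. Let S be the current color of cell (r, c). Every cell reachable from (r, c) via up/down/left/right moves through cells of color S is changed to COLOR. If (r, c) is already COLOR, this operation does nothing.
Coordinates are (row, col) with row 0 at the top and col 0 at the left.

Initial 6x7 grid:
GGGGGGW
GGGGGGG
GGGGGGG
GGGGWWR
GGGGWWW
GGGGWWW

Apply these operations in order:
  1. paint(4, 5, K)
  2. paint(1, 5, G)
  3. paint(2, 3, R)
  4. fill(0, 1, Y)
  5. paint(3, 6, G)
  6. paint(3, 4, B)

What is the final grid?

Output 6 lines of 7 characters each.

Answer: YYYYYYW
YYYYYYY
YYYRYYY
YYYYBWG
YYYYWKW
YYYYWWW

Derivation:
After op 1 paint(4,5,K):
GGGGGGW
GGGGGGG
GGGGGGG
GGGGWWR
GGGGWKW
GGGGWWW
After op 2 paint(1,5,G):
GGGGGGW
GGGGGGG
GGGGGGG
GGGGWWR
GGGGWKW
GGGGWWW
After op 3 paint(2,3,R):
GGGGGGW
GGGGGGG
GGGRGGG
GGGGWWR
GGGGWKW
GGGGWWW
After op 4 fill(0,1,Y) [31 cells changed]:
YYYYYYW
YYYYYYY
YYYRYYY
YYYYWWR
YYYYWKW
YYYYWWW
After op 5 paint(3,6,G):
YYYYYYW
YYYYYYY
YYYRYYY
YYYYWWG
YYYYWKW
YYYYWWW
After op 6 paint(3,4,B):
YYYYYYW
YYYYYYY
YYYRYYY
YYYYBWG
YYYYWKW
YYYYWWW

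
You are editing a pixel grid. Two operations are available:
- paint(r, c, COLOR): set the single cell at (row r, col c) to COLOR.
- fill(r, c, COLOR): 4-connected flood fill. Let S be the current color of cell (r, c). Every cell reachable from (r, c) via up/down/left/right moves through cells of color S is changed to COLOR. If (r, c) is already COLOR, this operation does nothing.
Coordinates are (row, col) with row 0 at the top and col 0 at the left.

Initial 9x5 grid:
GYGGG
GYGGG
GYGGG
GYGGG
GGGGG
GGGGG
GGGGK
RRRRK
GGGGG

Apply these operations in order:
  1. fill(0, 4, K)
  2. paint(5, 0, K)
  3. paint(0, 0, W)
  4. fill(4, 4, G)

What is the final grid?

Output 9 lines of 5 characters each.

After op 1 fill(0,4,K) [30 cells changed]:
KYKKK
KYKKK
KYKKK
KYKKK
KKKKK
KKKKK
KKKKK
RRRRK
GGGGG
After op 2 paint(5,0,K):
KYKKK
KYKKK
KYKKK
KYKKK
KKKKK
KKKKK
KKKKK
RRRRK
GGGGG
After op 3 paint(0,0,W):
WYKKK
KYKKK
KYKKK
KYKKK
KKKKK
KKKKK
KKKKK
RRRRK
GGGGG
After op 4 fill(4,4,G) [31 cells changed]:
WYGGG
GYGGG
GYGGG
GYGGG
GGGGG
GGGGG
GGGGG
RRRRG
GGGGG

Answer: WYGGG
GYGGG
GYGGG
GYGGG
GGGGG
GGGGG
GGGGG
RRRRG
GGGGG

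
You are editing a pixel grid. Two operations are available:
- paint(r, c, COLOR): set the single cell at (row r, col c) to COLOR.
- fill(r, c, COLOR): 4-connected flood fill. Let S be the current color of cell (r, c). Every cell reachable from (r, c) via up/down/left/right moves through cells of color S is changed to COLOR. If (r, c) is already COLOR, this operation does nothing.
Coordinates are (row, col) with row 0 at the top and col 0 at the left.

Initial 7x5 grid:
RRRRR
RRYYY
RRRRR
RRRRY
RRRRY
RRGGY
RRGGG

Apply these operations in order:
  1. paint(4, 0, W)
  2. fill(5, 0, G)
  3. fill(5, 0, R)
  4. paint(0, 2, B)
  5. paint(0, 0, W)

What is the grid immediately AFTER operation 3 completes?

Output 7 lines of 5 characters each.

After op 1 paint(4,0,W):
RRRRR
RRYYY
RRRRR
RRRRY
WRRRY
RRGGY
RRGGG
After op 2 fill(5,0,G) [23 cells changed]:
GGGGG
GGYYY
GGGGG
GGGGY
WGGGY
GGGGY
GGGGG
After op 3 fill(5,0,R) [28 cells changed]:
RRRRR
RRYYY
RRRRR
RRRRY
WRRRY
RRRRY
RRRRR

Answer: RRRRR
RRYYY
RRRRR
RRRRY
WRRRY
RRRRY
RRRRR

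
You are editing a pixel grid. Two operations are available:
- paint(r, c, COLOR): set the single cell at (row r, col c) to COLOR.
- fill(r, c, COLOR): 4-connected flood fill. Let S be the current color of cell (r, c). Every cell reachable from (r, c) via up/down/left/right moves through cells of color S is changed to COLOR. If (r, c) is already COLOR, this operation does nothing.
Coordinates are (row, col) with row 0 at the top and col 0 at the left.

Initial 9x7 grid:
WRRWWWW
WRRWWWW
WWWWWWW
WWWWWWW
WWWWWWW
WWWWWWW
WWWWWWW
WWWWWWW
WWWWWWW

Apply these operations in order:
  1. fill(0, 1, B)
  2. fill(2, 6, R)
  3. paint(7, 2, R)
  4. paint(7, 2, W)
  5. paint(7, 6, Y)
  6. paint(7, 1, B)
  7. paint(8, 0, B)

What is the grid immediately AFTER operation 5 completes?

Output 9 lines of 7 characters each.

After op 1 fill(0,1,B) [4 cells changed]:
WBBWWWW
WBBWWWW
WWWWWWW
WWWWWWW
WWWWWWW
WWWWWWW
WWWWWWW
WWWWWWW
WWWWWWW
After op 2 fill(2,6,R) [59 cells changed]:
RBBRRRR
RBBRRRR
RRRRRRR
RRRRRRR
RRRRRRR
RRRRRRR
RRRRRRR
RRRRRRR
RRRRRRR
After op 3 paint(7,2,R):
RBBRRRR
RBBRRRR
RRRRRRR
RRRRRRR
RRRRRRR
RRRRRRR
RRRRRRR
RRRRRRR
RRRRRRR
After op 4 paint(7,2,W):
RBBRRRR
RBBRRRR
RRRRRRR
RRRRRRR
RRRRRRR
RRRRRRR
RRRRRRR
RRWRRRR
RRRRRRR
After op 5 paint(7,6,Y):
RBBRRRR
RBBRRRR
RRRRRRR
RRRRRRR
RRRRRRR
RRRRRRR
RRRRRRR
RRWRRRY
RRRRRRR

Answer: RBBRRRR
RBBRRRR
RRRRRRR
RRRRRRR
RRRRRRR
RRRRRRR
RRRRRRR
RRWRRRY
RRRRRRR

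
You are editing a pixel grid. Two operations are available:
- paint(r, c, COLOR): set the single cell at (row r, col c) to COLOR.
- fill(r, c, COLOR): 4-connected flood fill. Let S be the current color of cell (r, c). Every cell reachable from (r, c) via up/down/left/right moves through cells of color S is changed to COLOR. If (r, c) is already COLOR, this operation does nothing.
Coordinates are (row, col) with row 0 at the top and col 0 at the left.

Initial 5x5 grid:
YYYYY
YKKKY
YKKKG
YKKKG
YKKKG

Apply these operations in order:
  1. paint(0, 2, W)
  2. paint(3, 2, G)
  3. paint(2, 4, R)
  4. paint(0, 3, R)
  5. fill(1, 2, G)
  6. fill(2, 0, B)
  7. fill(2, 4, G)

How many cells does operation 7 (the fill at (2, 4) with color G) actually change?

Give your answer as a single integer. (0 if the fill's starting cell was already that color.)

Answer: 1

Derivation:
After op 1 paint(0,2,W):
YYWYY
YKKKY
YKKKG
YKKKG
YKKKG
After op 2 paint(3,2,G):
YYWYY
YKKKY
YKKKG
YKGKG
YKKKG
After op 3 paint(2,4,R):
YYWYY
YKKKY
YKKKR
YKGKG
YKKKG
After op 4 paint(0,3,R):
YYWRY
YKKKY
YKKKR
YKGKG
YKKKG
After op 5 fill(1,2,G) [11 cells changed]:
YYWRY
YGGGY
YGGGR
YGGGG
YGGGG
After op 6 fill(2,0,B) [6 cells changed]:
BBWRY
BGGGY
BGGGR
BGGGG
BGGGG
After op 7 fill(2,4,G) [1 cells changed]:
BBWRY
BGGGY
BGGGG
BGGGG
BGGGG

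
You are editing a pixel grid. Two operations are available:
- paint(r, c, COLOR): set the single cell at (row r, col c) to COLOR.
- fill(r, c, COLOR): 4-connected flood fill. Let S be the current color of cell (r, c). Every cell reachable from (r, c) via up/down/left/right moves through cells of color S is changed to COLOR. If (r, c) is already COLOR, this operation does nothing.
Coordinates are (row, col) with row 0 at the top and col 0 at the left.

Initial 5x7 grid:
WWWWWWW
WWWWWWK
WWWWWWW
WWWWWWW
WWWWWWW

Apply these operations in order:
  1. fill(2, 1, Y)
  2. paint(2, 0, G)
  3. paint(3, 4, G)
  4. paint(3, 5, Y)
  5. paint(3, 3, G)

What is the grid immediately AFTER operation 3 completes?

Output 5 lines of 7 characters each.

After op 1 fill(2,1,Y) [34 cells changed]:
YYYYYYY
YYYYYYK
YYYYYYY
YYYYYYY
YYYYYYY
After op 2 paint(2,0,G):
YYYYYYY
YYYYYYK
GYYYYYY
YYYYYYY
YYYYYYY
After op 3 paint(3,4,G):
YYYYYYY
YYYYYYK
GYYYYYY
YYYYGYY
YYYYYYY

Answer: YYYYYYY
YYYYYYK
GYYYYYY
YYYYGYY
YYYYYYY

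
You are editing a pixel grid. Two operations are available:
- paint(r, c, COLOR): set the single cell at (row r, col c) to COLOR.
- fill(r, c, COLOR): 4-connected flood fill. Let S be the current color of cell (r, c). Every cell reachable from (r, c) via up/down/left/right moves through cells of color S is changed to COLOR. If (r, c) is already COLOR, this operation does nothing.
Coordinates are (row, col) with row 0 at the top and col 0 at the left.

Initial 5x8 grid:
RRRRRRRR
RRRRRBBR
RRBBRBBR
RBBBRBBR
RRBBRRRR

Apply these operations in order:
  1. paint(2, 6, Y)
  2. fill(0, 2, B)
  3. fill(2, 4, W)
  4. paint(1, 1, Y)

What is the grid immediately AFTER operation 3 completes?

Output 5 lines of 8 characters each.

After op 1 paint(2,6,Y):
RRRRRRRR
RRRRRBBR
RRBBRBYR
RBBBRBBR
RRBBRRRR
After op 2 fill(0,2,B) [27 cells changed]:
BBBBBBBB
BBBBBBBB
BBBBBBYB
BBBBBBBB
BBBBBBBB
After op 3 fill(2,4,W) [39 cells changed]:
WWWWWWWW
WWWWWWWW
WWWWWWYW
WWWWWWWW
WWWWWWWW

Answer: WWWWWWWW
WWWWWWWW
WWWWWWYW
WWWWWWWW
WWWWWWWW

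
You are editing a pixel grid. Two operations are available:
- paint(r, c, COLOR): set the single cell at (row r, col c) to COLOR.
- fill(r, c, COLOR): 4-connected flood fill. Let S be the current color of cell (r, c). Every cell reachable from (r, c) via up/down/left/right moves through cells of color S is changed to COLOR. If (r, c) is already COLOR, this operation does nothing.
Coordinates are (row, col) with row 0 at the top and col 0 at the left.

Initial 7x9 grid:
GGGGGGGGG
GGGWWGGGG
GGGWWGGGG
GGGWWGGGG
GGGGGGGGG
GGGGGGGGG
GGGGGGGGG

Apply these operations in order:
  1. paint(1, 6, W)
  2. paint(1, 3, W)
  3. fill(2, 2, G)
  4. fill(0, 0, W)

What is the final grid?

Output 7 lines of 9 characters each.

After op 1 paint(1,6,W):
GGGGGGGGG
GGGWWGWGG
GGGWWGGGG
GGGWWGGGG
GGGGGGGGG
GGGGGGGGG
GGGGGGGGG
After op 2 paint(1,3,W):
GGGGGGGGG
GGGWWGWGG
GGGWWGGGG
GGGWWGGGG
GGGGGGGGG
GGGGGGGGG
GGGGGGGGG
After op 3 fill(2,2,G) [0 cells changed]:
GGGGGGGGG
GGGWWGWGG
GGGWWGGGG
GGGWWGGGG
GGGGGGGGG
GGGGGGGGG
GGGGGGGGG
After op 4 fill(0,0,W) [56 cells changed]:
WWWWWWWWW
WWWWWWWWW
WWWWWWWWW
WWWWWWWWW
WWWWWWWWW
WWWWWWWWW
WWWWWWWWW

Answer: WWWWWWWWW
WWWWWWWWW
WWWWWWWWW
WWWWWWWWW
WWWWWWWWW
WWWWWWWWW
WWWWWWWWW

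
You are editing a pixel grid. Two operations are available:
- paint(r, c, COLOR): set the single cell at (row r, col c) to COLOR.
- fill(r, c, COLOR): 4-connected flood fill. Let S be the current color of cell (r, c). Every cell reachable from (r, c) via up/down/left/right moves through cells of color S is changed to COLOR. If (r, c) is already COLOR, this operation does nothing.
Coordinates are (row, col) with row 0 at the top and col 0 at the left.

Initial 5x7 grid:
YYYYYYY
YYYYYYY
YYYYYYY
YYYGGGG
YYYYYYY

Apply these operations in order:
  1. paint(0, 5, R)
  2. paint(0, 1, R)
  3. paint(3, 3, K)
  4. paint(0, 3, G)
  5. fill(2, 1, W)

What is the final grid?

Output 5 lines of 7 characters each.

After op 1 paint(0,5,R):
YYYYYRY
YYYYYYY
YYYYYYY
YYYGGGG
YYYYYYY
After op 2 paint(0,1,R):
YRYYYRY
YYYYYYY
YYYYYYY
YYYGGGG
YYYYYYY
After op 3 paint(3,3,K):
YRYYYRY
YYYYYYY
YYYYYYY
YYYKGGG
YYYYYYY
After op 4 paint(0,3,G):
YRYGYRY
YYYYYYY
YYYYYYY
YYYKGGG
YYYYYYY
After op 5 fill(2,1,W) [28 cells changed]:
WRWGWRW
WWWWWWW
WWWWWWW
WWWKGGG
WWWWWWW

Answer: WRWGWRW
WWWWWWW
WWWWWWW
WWWKGGG
WWWWWWW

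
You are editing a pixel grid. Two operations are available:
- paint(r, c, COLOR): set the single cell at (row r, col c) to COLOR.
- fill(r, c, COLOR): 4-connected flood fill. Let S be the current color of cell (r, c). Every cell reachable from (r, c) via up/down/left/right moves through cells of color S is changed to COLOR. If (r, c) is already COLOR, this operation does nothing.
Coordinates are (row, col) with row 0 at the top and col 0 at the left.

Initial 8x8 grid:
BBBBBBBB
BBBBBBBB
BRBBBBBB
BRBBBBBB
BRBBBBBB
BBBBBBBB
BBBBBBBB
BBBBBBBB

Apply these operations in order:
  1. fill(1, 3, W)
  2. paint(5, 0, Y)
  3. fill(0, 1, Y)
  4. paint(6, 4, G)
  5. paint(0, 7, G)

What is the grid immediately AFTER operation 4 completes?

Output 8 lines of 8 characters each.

Answer: YYYYYYYY
YYYYYYYY
YRYYYYYY
YRYYYYYY
YRYYYYYY
YYYYYYYY
YYYYGYYY
YYYYYYYY

Derivation:
After op 1 fill(1,3,W) [61 cells changed]:
WWWWWWWW
WWWWWWWW
WRWWWWWW
WRWWWWWW
WRWWWWWW
WWWWWWWW
WWWWWWWW
WWWWWWWW
After op 2 paint(5,0,Y):
WWWWWWWW
WWWWWWWW
WRWWWWWW
WRWWWWWW
WRWWWWWW
YWWWWWWW
WWWWWWWW
WWWWWWWW
After op 3 fill(0,1,Y) [60 cells changed]:
YYYYYYYY
YYYYYYYY
YRYYYYYY
YRYYYYYY
YRYYYYYY
YYYYYYYY
YYYYYYYY
YYYYYYYY
After op 4 paint(6,4,G):
YYYYYYYY
YYYYYYYY
YRYYYYYY
YRYYYYYY
YRYYYYYY
YYYYYYYY
YYYYGYYY
YYYYYYYY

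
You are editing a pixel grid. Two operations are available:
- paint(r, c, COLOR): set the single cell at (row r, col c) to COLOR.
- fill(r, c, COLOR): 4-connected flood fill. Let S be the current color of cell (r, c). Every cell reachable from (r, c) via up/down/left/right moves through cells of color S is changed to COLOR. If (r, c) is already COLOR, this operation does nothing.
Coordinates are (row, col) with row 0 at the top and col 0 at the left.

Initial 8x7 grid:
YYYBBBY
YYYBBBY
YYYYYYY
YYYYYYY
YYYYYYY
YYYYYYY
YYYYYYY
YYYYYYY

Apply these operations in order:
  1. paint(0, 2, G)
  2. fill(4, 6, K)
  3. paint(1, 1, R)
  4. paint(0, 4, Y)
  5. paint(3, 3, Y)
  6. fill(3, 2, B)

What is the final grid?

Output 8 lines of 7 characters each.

Answer: BBGBYBB
BRBBBBB
BBBBBBB
BBBYBBB
BBBBBBB
BBBBBBB
BBBBBBB
BBBBBBB

Derivation:
After op 1 paint(0,2,G):
YYGBBBY
YYYBBBY
YYYYYYY
YYYYYYY
YYYYYYY
YYYYYYY
YYYYYYY
YYYYYYY
After op 2 fill(4,6,K) [49 cells changed]:
KKGBBBK
KKKBBBK
KKKKKKK
KKKKKKK
KKKKKKK
KKKKKKK
KKKKKKK
KKKKKKK
After op 3 paint(1,1,R):
KKGBBBK
KRKBBBK
KKKKKKK
KKKKKKK
KKKKKKK
KKKKKKK
KKKKKKK
KKKKKKK
After op 4 paint(0,4,Y):
KKGBYBK
KRKBBBK
KKKKKKK
KKKKKKK
KKKKKKK
KKKKKKK
KKKKKKK
KKKKKKK
After op 5 paint(3,3,Y):
KKGBYBK
KRKBBBK
KKKKKKK
KKKYKKK
KKKKKKK
KKKKKKK
KKKKKKK
KKKKKKK
After op 6 fill(3,2,B) [47 cells changed]:
BBGBYBB
BRBBBBB
BBBBBBB
BBBYBBB
BBBBBBB
BBBBBBB
BBBBBBB
BBBBBBB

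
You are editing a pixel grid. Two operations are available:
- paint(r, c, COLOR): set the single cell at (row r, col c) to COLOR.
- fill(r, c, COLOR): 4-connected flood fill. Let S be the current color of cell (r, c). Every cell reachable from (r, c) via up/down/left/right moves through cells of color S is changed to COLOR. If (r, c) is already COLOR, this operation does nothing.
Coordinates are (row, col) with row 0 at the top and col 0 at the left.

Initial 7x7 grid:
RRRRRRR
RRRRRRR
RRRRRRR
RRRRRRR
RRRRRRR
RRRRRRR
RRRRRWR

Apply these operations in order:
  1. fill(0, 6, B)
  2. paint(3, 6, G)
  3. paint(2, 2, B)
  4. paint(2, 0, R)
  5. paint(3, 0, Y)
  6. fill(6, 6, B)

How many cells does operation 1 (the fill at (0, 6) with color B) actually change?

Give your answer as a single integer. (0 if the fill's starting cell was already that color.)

After op 1 fill(0,6,B) [48 cells changed]:
BBBBBBB
BBBBBBB
BBBBBBB
BBBBBBB
BBBBBBB
BBBBBBB
BBBBBWB

Answer: 48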